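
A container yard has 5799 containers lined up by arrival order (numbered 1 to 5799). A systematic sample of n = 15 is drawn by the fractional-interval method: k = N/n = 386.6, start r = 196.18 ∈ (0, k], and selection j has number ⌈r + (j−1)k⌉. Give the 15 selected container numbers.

197, 583, 970, 1356, 1743, 2130, 2516, 2903, 3289, 3676, 4063, 4449, 4836, 5222, 5609

j=1: r + 0k = 196.18 → ⌈·⌉ = 197
j=2: r + 1k = 582.78 → ⌈·⌉ = 583
j=3: r + 2k = 969.38 → ⌈·⌉ = 970
j=4: r + 3k = 1355.98 → ⌈·⌉ = 1356
j=5: r + 4k = 1742.58 → ⌈·⌉ = 1743
j=6: r + 5k = 2129.18 → ⌈·⌉ = 2130
j=7: r + 6k = 2515.78 → ⌈·⌉ = 2516
j=8: r + 7k = 2902.38 → ⌈·⌉ = 2903
j=9: r + 8k = 3288.98 → ⌈·⌉ = 3289
j=10: r + 9k = 3675.58 → ⌈·⌉ = 3676
j=11: r + 10k = 4062.18 → ⌈·⌉ = 4063
j=12: r + 11k = 4448.78 → ⌈·⌉ = 4449
j=13: r + 12k = 4835.38 → ⌈·⌉ = 4836
j=14: r + 13k = 5221.98 → ⌈·⌉ = 5222
j=15: r + 14k = 5608.58 → ⌈·⌉ = 5609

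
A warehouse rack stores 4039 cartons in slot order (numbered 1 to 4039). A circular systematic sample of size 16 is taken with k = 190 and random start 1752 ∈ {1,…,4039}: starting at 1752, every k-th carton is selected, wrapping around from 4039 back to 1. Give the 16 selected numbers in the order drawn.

Selection 1: 1752
Selection 2: 1752 + 190 = 1942
Selection 3: 1942 + 190 = 2132
Selection 4: 2132 + 190 = 2322
Selection 5: 2322 + 190 = 2512
Selection 6: 2512 + 190 = 2702
Selection 7: 2702 + 190 = 2892
Selection 8: 2892 + 190 = 3082
Selection 9: 3082 + 190 = 3272
Selection 10: 3272 + 190 = 3462
Selection 11: 3462 + 190 = 3652
Selection 12: 3652 + 190 = 3842
Selection 13: 3842 + 190 = 4032
Selection 14: 4032 + 190 = 4222 → 4222 − 4039 = 183
Selection 15: 183 + 190 = 373
Selection 16: 373 + 190 = 563

1752, 1942, 2132, 2322, 2512, 2702, 2892, 3082, 3272, 3462, 3652, 3842, 4032, 183, 373, 563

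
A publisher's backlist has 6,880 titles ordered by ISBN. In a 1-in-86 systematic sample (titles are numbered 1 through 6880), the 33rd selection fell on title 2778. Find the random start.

26

k = 86
r = 2778 − (33−1)×86 = 2778 − 2752 = 26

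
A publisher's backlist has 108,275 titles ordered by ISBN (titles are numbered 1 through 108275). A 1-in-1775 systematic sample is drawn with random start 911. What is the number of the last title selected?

107411

k = 1775
61st selection = r + (61−1)·k = 911 + 60×1775 = 911 + 106500 = 107411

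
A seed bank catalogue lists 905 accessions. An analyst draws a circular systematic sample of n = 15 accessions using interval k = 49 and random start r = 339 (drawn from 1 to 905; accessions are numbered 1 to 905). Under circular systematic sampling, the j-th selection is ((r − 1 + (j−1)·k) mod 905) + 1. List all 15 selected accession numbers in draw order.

Selection 1: 339
Selection 2: 339 + 49 = 388
Selection 3: 388 + 49 = 437
Selection 4: 437 + 49 = 486
Selection 5: 486 + 49 = 535
Selection 6: 535 + 49 = 584
Selection 7: 584 + 49 = 633
Selection 8: 633 + 49 = 682
Selection 9: 682 + 49 = 731
Selection 10: 731 + 49 = 780
Selection 11: 780 + 49 = 829
Selection 12: 829 + 49 = 878
Selection 13: 878 + 49 = 927 → 927 − 905 = 22
Selection 14: 22 + 49 = 71
Selection 15: 71 + 49 = 120

339, 388, 437, 486, 535, 584, 633, 682, 731, 780, 829, 878, 22, 71, 120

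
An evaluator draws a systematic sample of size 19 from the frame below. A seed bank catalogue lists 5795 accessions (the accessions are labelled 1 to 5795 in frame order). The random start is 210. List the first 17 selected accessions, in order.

210, 515, 820, 1125, 1430, 1735, 2040, 2345, 2650, 2955, 3260, 3565, 3870, 4175, 4480, 4785, 5090

k = N/n = 5795/19 = 305
accession 1: 210
accession 2: 210 + 305 = 515
accession 3: 515 + 305 = 820
accession 4: 820 + 305 = 1125
accession 5: 1125 + 305 = 1430
accession 6: 1430 + 305 = 1735
accession 7: 1735 + 305 = 2040
accession 8: 2040 + 305 = 2345
accession 9: 2345 + 305 = 2650
accession 10: 2650 + 305 = 2955
accession 11: 2955 + 305 = 3260
accession 12: 3260 + 305 = 3565
accession 13: 3565 + 305 = 3870
accession 14: 3870 + 305 = 4175
accession 15: 4175 + 305 = 4480
accession 16: 4480 + 305 = 4785
accession 17: 4785 + 305 = 5090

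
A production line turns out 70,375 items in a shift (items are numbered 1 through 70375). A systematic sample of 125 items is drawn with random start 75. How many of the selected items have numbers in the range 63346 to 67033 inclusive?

k = 70375/125 = 563
First selection ≥ 63346: 75 + ⌈(63346−75)/563⌉·563 = 75 + 113×563 = 63694
Last selection ≤ 67033: 75 + ⌊(67033−75)/563⌋·563 = 75 + 118×563 = 66509
Count = 118 − 113 + 1 = 6

6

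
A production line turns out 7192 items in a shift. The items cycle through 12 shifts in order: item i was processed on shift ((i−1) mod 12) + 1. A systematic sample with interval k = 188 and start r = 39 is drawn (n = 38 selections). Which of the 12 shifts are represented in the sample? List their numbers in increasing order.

3, 7, 11

Consecutive selections differ by k = 188, so their shift numbers differ by 188 mod 12 = 8.
gcd(188, 12) = 4, so the sample visits 12/4 = 3 distinct residues mod 12.
Start 39 is shift 3; the shifts hit are 3, 7, 11.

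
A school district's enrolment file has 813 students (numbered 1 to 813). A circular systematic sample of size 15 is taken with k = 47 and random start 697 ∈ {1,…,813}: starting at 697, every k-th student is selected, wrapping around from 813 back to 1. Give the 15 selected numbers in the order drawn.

697, 744, 791, 25, 72, 119, 166, 213, 260, 307, 354, 401, 448, 495, 542

Selection 1: 697
Selection 2: 697 + 47 = 744
Selection 3: 744 + 47 = 791
Selection 4: 791 + 47 = 838 → 838 − 813 = 25
Selection 5: 25 + 47 = 72
Selection 6: 72 + 47 = 119
Selection 7: 119 + 47 = 166
Selection 8: 166 + 47 = 213
Selection 9: 213 + 47 = 260
Selection 10: 260 + 47 = 307
Selection 11: 307 + 47 = 354
Selection 12: 354 + 47 = 401
Selection 13: 401 + 47 = 448
Selection 14: 448 + 47 = 495
Selection 15: 495 + 47 = 542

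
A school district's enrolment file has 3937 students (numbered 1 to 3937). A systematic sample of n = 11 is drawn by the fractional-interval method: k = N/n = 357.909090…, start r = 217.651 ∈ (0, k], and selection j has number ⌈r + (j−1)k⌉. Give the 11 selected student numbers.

218, 576, 934, 1292, 1650, 2008, 2366, 2724, 3081, 3439, 3797

j=1: r + 0k = 217.651 → ⌈·⌉ = 218
j=2: r + 1k = 575.560090… → ⌈·⌉ = 576
j=3: r + 2k = 933.469181… → ⌈·⌉ = 934
j=4: r + 3k = 1291.378272… → ⌈·⌉ = 1292
j=5: r + 4k = 1649.287363… → ⌈·⌉ = 1650
j=6: r + 5k = 2007.196454… → ⌈·⌉ = 2008
j=7: r + 6k = 2365.105545… → ⌈·⌉ = 2366
j=8: r + 7k = 2723.014636… → ⌈·⌉ = 2724
j=9: r + 8k = 3080.923727… → ⌈·⌉ = 3081
j=10: r + 9k = 3438.832818… → ⌈·⌉ = 3439
j=11: r + 10k = 3796.741909… → ⌈·⌉ = 3797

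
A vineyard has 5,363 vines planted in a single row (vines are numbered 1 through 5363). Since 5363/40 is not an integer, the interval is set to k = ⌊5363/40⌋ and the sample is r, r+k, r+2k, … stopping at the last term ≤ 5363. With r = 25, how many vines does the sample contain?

k = ⌊5363/40⌋ = 134
Achieved size = ⌊(5363 − 25)/134⌋ + 1 = ⌊5338/134⌋ + 1 = 39 + 1 = 40
(last selection: 25 + 39×134 = 5251 ≤ 5363; next would be 5385 > 5363)

40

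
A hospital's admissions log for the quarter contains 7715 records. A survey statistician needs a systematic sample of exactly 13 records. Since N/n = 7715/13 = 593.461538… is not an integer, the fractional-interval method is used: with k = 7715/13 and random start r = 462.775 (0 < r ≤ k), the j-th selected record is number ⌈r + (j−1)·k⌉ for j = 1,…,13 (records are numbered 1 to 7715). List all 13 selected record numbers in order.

463, 1057, 1650, 2244, 2837, 3431, 4024, 4618, 5211, 5804, 6398, 6991, 7585

j=1: r + 0k = 462.775 → ⌈·⌉ = 463
j=2: r + 1k = 1056.236538… → ⌈·⌉ = 1057
j=3: r + 2k = 1649.698076… → ⌈·⌉ = 1650
j=4: r + 3k = 2243.159615… → ⌈·⌉ = 2244
j=5: r + 4k = 2836.621153… → ⌈·⌉ = 2837
j=6: r + 5k = 3430.082692… → ⌈·⌉ = 3431
j=7: r + 6k = 4023.544230… → ⌈·⌉ = 4024
j=8: r + 7k = 4617.005769… → ⌈·⌉ = 4618
j=9: r + 8k = 5210.467307… → ⌈·⌉ = 5211
j=10: r + 9k = 5803.928846… → ⌈·⌉ = 5804
j=11: r + 10k = 6397.390384… → ⌈·⌉ = 6398
j=12: r + 11k = 6990.851923… → ⌈·⌉ = 6991
j=13: r + 12k = 7584.313461… → ⌈·⌉ = 7585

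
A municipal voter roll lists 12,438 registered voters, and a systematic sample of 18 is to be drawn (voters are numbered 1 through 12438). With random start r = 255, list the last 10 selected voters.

5783, 6474, 7165, 7856, 8547, 9238, 9929, 10620, 11311, 12002

k = N/n = 12438/18 = 691
9th selection = 255 + 8×691 = 5783
10th: 5783 + 691 = 6474
11th: 6474 + 691 = 7165
12th: 7165 + 691 = 7856
13th: 7856 + 691 = 8547
14th: 8547 + 691 = 9238
15th: 9238 + 691 = 9929
16th: 9929 + 691 = 10620
17th: 10620 + 691 = 11311
18th: 11311 + 691 = 12002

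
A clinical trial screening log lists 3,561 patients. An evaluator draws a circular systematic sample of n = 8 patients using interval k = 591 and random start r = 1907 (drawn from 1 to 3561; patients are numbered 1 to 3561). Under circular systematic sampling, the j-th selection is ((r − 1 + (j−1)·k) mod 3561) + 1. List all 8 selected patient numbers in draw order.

Selection 1: 1907
Selection 2: 1907 + 591 = 2498
Selection 3: 2498 + 591 = 3089
Selection 4: 3089 + 591 = 3680 → 3680 − 3561 = 119
Selection 5: 119 + 591 = 710
Selection 6: 710 + 591 = 1301
Selection 7: 1301 + 591 = 1892
Selection 8: 1892 + 591 = 2483

1907, 2498, 3089, 119, 710, 1301, 1892, 2483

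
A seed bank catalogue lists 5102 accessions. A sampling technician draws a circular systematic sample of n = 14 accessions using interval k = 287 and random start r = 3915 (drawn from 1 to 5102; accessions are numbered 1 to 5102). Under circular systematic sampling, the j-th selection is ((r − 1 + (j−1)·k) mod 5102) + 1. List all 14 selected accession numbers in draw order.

Selection 1: 3915
Selection 2: 3915 + 287 = 4202
Selection 3: 4202 + 287 = 4489
Selection 4: 4489 + 287 = 4776
Selection 5: 4776 + 287 = 5063
Selection 6: 5063 + 287 = 5350 → 5350 − 5102 = 248
Selection 7: 248 + 287 = 535
Selection 8: 535 + 287 = 822
Selection 9: 822 + 287 = 1109
Selection 10: 1109 + 287 = 1396
Selection 11: 1396 + 287 = 1683
Selection 12: 1683 + 287 = 1970
Selection 13: 1970 + 287 = 2257
Selection 14: 2257 + 287 = 2544

3915, 4202, 4489, 4776, 5063, 248, 535, 822, 1109, 1396, 1683, 1970, 2257, 2544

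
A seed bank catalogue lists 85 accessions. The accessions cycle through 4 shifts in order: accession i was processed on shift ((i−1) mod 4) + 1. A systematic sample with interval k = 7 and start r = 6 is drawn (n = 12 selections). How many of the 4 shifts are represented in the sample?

4

Consecutive selections differ by k = 7, so their shift numbers differ by 7 mod 4 = 3.
gcd(7, 4) = 1, so the sample visits 4/1 = 4 distinct residues mod 4.
Start 6 is shift 2; the shifts hit are 1, 2, 3, 4.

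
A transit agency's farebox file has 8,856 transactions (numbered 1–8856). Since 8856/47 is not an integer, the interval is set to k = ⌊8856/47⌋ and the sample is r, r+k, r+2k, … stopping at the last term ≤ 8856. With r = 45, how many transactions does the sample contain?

47

k = ⌊8856/47⌋ = 188
Achieved size = ⌊(8856 − 45)/188⌋ + 1 = ⌊8811/188⌋ + 1 = 46 + 1 = 47
(last selection: 45 + 46×188 = 8693 ≤ 8856; next would be 8881 > 8856)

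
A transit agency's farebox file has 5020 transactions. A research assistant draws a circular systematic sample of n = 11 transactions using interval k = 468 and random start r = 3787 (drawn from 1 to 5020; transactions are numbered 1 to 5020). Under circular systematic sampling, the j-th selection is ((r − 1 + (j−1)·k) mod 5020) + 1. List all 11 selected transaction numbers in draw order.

3787, 4255, 4723, 171, 639, 1107, 1575, 2043, 2511, 2979, 3447

Selection 1: 3787
Selection 2: 3787 + 468 = 4255
Selection 3: 4255 + 468 = 4723
Selection 4: 4723 + 468 = 5191 → 5191 − 5020 = 171
Selection 5: 171 + 468 = 639
Selection 6: 639 + 468 = 1107
Selection 7: 1107 + 468 = 1575
Selection 8: 1575 + 468 = 2043
Selection 9: 2043 + 468 = 2511
Selection 10: 2511 + 468 = 2979
Selection 11: 2979 + 468 = 3447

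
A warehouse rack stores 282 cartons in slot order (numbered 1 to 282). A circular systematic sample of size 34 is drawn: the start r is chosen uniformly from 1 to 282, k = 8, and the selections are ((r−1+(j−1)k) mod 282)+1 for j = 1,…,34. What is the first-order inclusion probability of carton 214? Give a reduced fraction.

17/141

For each position j, as r ranges over 1…282 the j-th selection hits every carton exactly once, so carton 214 is selected for exactly 34 of the 282 starts.
Inclusion probability = 34/282 = 17/141.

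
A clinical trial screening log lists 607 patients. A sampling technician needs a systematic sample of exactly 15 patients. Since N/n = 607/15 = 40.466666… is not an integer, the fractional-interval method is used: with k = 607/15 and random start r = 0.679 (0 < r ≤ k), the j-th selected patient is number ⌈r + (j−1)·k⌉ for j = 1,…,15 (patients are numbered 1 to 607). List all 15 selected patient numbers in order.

j=1: r + 0k = 0.679 → ⌈·⌉ = 1
j=2: r + 1k = 41.145666… → ⌈·⌉ = 42
j=3: r + 2k = 81.612333… → ⌈·⌉ = 82
j=4: r + 3k = 122.079 → ⌈·⌉ = 123
j=5: r + 4k = 162.545666… → ⌈·⌉ = 163
j=6: r + 5k = 203.012333… → ⌈·⌉ = 204
j=7: r + 6k = 243.479 → ⌈·⌉ = 244
j=8: r + 7k = 283.945666… → ⌈·⌉ = 284
j=9: r + 8k = 324.412333… → ⌈·⌉ = 325
j=10: r + 9k = 364.879 → ⌈·⌉ = 365
j=11: r + 10k = 405.345666… → ⌈·⌉ = 406
j=12: r + 11k = 445.812333… → ⌈·⌉ = 446
j=13: r + 12k = 486.279 → ⌈·⌉ = 487
j=14: r + 13k = 526.745666… → ⌈·⌉ = 527
j=15: r + 14k = 567.212333… → ⌈·⌉ = 568

1, 42, 82, 123, 163, 204, 244, 284, 325, 365, 406, 446, 487, 527, 568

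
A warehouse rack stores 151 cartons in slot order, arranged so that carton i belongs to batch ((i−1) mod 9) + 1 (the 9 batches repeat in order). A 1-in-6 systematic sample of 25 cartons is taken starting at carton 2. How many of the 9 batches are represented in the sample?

Consecutive selections differ by k = 6, so their batch numbers differ by 6 mod 9 = 6.
gcd(6, 9) = 3, so the sample visits 9/3 = 3 distinct residues mod 9.
Start 2 is batch 2; the batches hit are 2, 5, 8.

3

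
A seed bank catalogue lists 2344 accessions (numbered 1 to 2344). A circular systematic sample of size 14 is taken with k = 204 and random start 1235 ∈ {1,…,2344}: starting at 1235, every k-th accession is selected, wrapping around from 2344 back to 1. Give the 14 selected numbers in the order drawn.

Selection 1: 1235
Selection 2: 1235 + 204 = 1439
Selection 3: 1439 + 204 = 1643
Selection 4: 1643 + 204 = 1847
Selection 5: 1847 + 204 = 2051
Selection 6: 2051 + 204 = 2255
Selection 7: 2255 + 204 = 2459 → 2459 − 2344 = 115
Selection 8: 115 + 204 = 319
Selection 9: 319 + 204 = 523
Selection 10: 523 + 204 = 727
Selection 11: 727 + 204 = 931
Selection 12: 931 + 204 = 1135
Selection 13: 1135 + 204 = 1339
Selection 14: 1339 + 204 = 1543

1235, 1439, 1643, 1847, 2051, 2255, 115, 319, 523, 727, 931, 1135, 1339, 1543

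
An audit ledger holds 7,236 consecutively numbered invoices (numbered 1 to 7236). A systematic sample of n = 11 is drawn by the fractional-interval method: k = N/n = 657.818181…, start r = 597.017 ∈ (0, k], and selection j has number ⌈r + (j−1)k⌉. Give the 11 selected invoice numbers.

598, 1255, 1913, 2571, 3229, 3887, 4544, 5202, 5860, 6518, 7176

j=1: r + 0k = 597.017 → ⌈·⌉ = 598
j=2: r + 1k = 1254.835181… → ⌈·⌉ = 1255
j=3: r + 2k = 1912.653363… → ⌈·⌉ = 1913
j=4: r + 3k = 2570.471545… → ⌈·⌉ = 2571
j=5: r + 4k = 3228.289727… → ⌈·⌉ = 3229
j=6: r + 5k = 3886.107909… → ⌈·⌉ = 3887
j=7: r + 6k = 4543.926090… → ⌈·⌉ = 4544
j=8: r + 7k = 5201.744272… → ⌈·⌉ = 5202
j=9: r + 8k = 5859.562454… → ⌈·⌉ = 5860
j=10: r + 9k = 6517.380636… → ⌈·⌉ = 6518
j=11: r + 10k = 7175.198818… → ⌈·⌉ = 7176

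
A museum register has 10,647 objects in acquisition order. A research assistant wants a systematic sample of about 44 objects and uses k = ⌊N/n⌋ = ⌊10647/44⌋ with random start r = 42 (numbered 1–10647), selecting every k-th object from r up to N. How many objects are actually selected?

k = ⌊10647/44⌋ = 241
Achieved size = ⌊(10647 − 42)/241⌋ + 1 = ⌊10605/241⌋ + 1 = 44 + 1 = 45
(last selection: 42 + 44×241 = 10646 ≤ 10647; next would be 10887 > 10647)

45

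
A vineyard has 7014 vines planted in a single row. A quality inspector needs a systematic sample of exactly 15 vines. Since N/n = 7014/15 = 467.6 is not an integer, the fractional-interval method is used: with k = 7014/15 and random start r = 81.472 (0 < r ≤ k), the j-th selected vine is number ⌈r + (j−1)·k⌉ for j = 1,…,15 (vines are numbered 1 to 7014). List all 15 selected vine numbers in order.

82, 550, 1017, 1485, 1952, 2420, 2888, 3355, 3823, 4290, 4758, 5226, 5693, 6161, 6628

j=1: r + 0k = 81.472 → ⌈·⌉ = 82
j=2: r + 1k = 549.072 → ⌈·⌉ = 550
j=3: r + 2k = 1016.672 → ⌈·⌉ = 1017
j=4: r + 3k = 1484.272 → ⌈·⌉ = 1485
j=5: r + 4k = 1951.872 → ⌈·⌉ = 1952
j=6: r + 5k = 2419.472 → ⌈·⌉ = 2420
j=7: r + 6k = 2887.072 → ⌈·⌉ = 2888
j=8: r + 7k = 3354.672 → ⌈·⌉ = 3355
j=9: r + 8k = 3822.272 → ⌈·⌉ = 3823
j=10: r + 9k = 4289.872 → ⌈·⌉ = 4290
j=11: r + 10k = 4757.472 → ⌈·⌉ = 4758
j=12: r + 11k = 5225.072 → ⌈·⌉ = 5226
j=13: r + 12k = 5692.672 → ⌈·⌉ = 5693
j=14: r + 13k = 6160.272 → ⌈·⌉ = 6161
j=15: r + 14k = 6627.872 → ⌈·⌉ = 6628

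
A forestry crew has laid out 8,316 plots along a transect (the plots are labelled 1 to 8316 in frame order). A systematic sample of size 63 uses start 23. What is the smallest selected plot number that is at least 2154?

2267

k = 8316/63 = 132
Steps past start: ⌈(2154 − 23)/132⌉ = ⌈2131/132⌉ = 17
Selected plot: 23 + 17×132 = 2267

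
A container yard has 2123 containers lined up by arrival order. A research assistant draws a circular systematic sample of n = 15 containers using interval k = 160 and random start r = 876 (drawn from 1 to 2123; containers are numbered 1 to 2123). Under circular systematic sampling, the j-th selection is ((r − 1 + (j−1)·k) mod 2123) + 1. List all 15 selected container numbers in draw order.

Selection 1: 876
Selection 2: 876 + 160 = 1036
Selection 3: 1036 + 160 = 1196
Selection 4: 1196 + 160 = 1356
Selection 5: 1356 + 160 = 1516
Selection 6: 1516 + 160 = 1676
Selection 7: 1676 + 160 = 1836
Selection 8: 1836 + 160 = 1996
Selection 9: 1996 + 160 = 2156 → 2156 − 2123 = 33
Selection 10: 33 + 160 = 193
Selection 11: 193 + 160 = 353
Selection 12: 353 + 160 = 513
Selection 13: 513 + 160 = 673
Selection 14: 673 + 160 = 833
Selection 15: 833 + 160 = 993

876, 1036, 1196, 1356, 1516, 1676, 1836, 1996, 33, 193, 353, 513, 673, 833, 993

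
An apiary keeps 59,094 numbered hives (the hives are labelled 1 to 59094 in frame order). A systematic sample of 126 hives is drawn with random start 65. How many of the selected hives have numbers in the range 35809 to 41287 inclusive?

11

k = 59094/126 = 469
First selection ≥ 35809: 65 + ⌈(35809−65)/469⌉·469 = 65 + 77×469 = 36178
Last selection ≤ 41287: 65 + ⌊(41287−65)/469⌋·469 = 65 + 87×469 = 40868
Count = 87 − 77 + 1 = 11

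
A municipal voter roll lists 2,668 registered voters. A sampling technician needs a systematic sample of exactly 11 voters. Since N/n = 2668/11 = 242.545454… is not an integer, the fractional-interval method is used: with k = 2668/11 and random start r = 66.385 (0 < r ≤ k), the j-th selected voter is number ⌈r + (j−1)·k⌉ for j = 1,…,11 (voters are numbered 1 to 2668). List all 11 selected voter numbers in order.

j=1: r + 0k = 66.385 → ⌈·⌉ = 67
j=2: r + 1k = 308.930454… → ⌈·⌉ = 309
j=3: r + 2k = 551.475909… → ⌈·⌉ = 552
j=4: r + 3k = 794.021363… → ⌈·⌉ = 795
j=5: r + 4k = 1036.566818… → ⌈·⌉ = 1037
j=6: r + 5k = 1279.112272… → ⌈·⌉ = 1280
j=7: r + 6k = 1521.657727… → ⌈·⌉ = 1522
j=8: r + 7k = 1764.203181… → ⌈·⌉ = 1765
j=9: r + 8k = 2006.748636… → ⌈·⌉ = 2007
j=10: r + 9k = 2249.294090… → ⌈·⌉ = 2250
j=11: r + 10k = 2491.839545… → ⌈·⌉ = 2492

67, 309, 552, 795, 1037, 1280, 1522, 1765, 2007, 2250, 2492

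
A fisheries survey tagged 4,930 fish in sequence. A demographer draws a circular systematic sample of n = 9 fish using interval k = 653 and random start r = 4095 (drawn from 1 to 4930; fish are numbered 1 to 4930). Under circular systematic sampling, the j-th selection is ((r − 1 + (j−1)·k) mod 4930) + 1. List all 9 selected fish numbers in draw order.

Selection 1: 4095
Selection 2: 4095 + 653 = 4748
Selection 3: 4748 + 653 = 5401 → 5401 − 4930 = 471
Selection 4: 471 + 653 = 1124
Selection 5: 1124 + 653 = 1777
Selection 6: 1777 + 653 = 2430
Selection 7: 2430 + 653 = 3083
Selection 8: 3083 + 653 = 3736
Selection 9: 3736 + 653 = 4389

4095, 4748, 471, 1124, 1777, 2430, 3083, 3736, 4389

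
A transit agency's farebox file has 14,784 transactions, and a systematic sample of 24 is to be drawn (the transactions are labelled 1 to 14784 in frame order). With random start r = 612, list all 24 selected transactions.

612, 1228, 1844, 2460, 3076, 3692, 4308, 4924, 5540, 6156, 6772, 7388, 8004, 8620, 9236, 9852, 10468, 11084, 11700, 12316, 12932, 13548, 14164, 14780

k = N/n = 14784/24 = 616
transaction 1: 612
transaction 2: 612 + 616 = 1228
transaction 3: 1228 + 616 = 1844
transaction 4: 1844 + 616 = 2460
transaction 5: 2460 + 616 = 3076
transaction 6: 3076 + 616 = 3692
transaction 7: 3692 + 616 = 4308
transaction 8: 4308 + 616 = 4924
transaction 9: 4924 + 616 = 5540
transaction 10: 5540 + 616 = 6156
transaction 11: 6156 + 616 = 6772
transaction 12: 6772 + 616 = 7388
transaction 13: 7388 + 616 = 8004
transaction 14: 8004 + 616 = 8620
transaction 15: 8620 + 616 = 9236
transaction 16: 9236 + 616 = 9852
transaction 17: 9852 + 616 = 10468
transaction 18: 10468 + 616 = 11084
transaction 19: 11084 + 616 = 11700
transaction 20: 11700 + 616 = 12316
transaction 21: 12316 + 616 = 12932
transaction 22: 12932 + 616 = 13548
transaction 23: 13548 + 616 = 14164
transaction 24: 14164 + 616 = 14780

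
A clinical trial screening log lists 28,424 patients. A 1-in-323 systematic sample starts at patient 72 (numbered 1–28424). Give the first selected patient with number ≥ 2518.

k = 323
Steps past start: ⌈(2518 − 72)/323⌉ = ⌈2446/323⌉ = 8
Selected patient: 72 + 8×323 = 2656

2656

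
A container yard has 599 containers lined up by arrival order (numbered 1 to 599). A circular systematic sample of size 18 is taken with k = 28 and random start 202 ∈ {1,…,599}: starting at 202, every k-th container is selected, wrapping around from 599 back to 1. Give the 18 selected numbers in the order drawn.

Selection 1: 202
Selection 2: 202 + 28 = 230
Selection 3: 230 + 28 = 258
Selection 4: 258 + 28 = 286
Selection 5: 286 + 28 = 314
Selection 6: 314 + 28 = 342
Selection 7: 342 + 28 = 370
Selection 8: 370 + 28 = 398
Selection 9: 398 + 28 = 426
Selection 10: 426 + 28 = 454
Selection 11: 454 + 28 = 482
Selection 12: 482 + 28 = 510
Selection 13: 510 + 28 = 538
Selection 14: 538 + 28 = 566
Selection 15: 566 + 28 = 594
Selection 16: 594 + 28 = 622 → 622 − 599 = 23
Selection 17: 23 + 28 = 51
Selection 18: 51 + 28 = 79

202, 230, 258, 286, 314, 342, 370, 398, 426, 454, 482, 510, 538, 566, 594, 23, 51, 79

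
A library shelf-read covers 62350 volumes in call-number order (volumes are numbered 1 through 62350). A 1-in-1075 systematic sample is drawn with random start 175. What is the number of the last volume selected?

k = 1075
58th selection = r + (58−1)·k = 175 + 57×1075 = 175 + 61275 = 61450

61450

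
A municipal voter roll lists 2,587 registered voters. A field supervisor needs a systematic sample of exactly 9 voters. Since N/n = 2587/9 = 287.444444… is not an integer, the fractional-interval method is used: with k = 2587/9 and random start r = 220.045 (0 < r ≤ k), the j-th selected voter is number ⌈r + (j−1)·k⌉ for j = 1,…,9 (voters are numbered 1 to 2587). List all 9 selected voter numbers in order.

j=1: r + 0k = 220.045 → ⌈·⌉ = 221
j=2: r + 1k = 507.489444… → ⌈·⌉ = 508
j=3: r + 2k = 794.933888… → ⌈·⌉ = 795
j=4: r + 3k = 1082.378333… → ⌈·⌉ = 1083
j=5: r + 4k = 1369.822777… → ⌈·⌉ = 1370
j=6: r + 5k = 1657.267222… → ⌈·⌉ = 1658
j=7: r + 6k = 1944.711666… → ⌈·⌉ = 1945
j=8: r + 7k = 2232.156111… → ⌈·⌉ = 2233
j=9: r + 8k = 2519.600555… → ⌈·⌉ = 2520

221, 508, 795, 1083, 1370, 1658, 1945, 2233, 2520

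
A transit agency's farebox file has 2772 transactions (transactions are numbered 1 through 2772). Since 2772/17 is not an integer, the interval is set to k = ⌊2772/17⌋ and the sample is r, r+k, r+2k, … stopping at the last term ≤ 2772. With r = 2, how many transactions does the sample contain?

17

k = ⌊2772/17⌋ = 163
Achieved size = ⌊(2772 − 2)/163⌋ + 1 = ⌊2770/163⌋ + 1 = 16 + 1 = 17
(last selection: 2 + 16×163 = 2610 ≤ 2772; next would be 2773 > 2772)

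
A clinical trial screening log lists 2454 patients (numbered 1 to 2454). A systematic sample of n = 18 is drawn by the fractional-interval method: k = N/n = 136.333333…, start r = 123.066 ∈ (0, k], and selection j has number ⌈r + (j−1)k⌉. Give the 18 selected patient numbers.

124, 260, 396, 533, 669, 805, 942, 1078, 1214, 1351, 1487, 1623, 1760, 1896, 2032, 2169, 2305, 2441

j=1: r + 0k = 123.066 → ⌈·⌉ = 124
j=2: r + 1k = 259.399333… → ⌈·⌉ = 260
j=3: r + 2k = 395.732666… → ⌈·⌉ = 396
j=4: r + 3k = 532.066 → ⌈·⌉ = 533
j=5: r + 4k = 668.399333… → ⌈·⌉ = 669
j=6: r + 5k = 804.732666… → ⌈·⌉ = 805
j=7: r + 6k = 941.066 → ⌈·⌉ = 942
j=8: r + 7k = 1077.399333… → ⌈·⌉ = 1078
j=9: r + 8k = 1213.732666… → ⌈·⌉ = 1214
j=10: r + 9k = 1350.066 → ⌈·⌉ = 1351
j=11: r + 10k = 1486.399333… → ⌈·⌉ = 1487
j=12: r + 11k = 1622.732666… → ⌈·⌉ = 1623
j=13: r + 12k = 1759.066 → ⌈·⌉ = 1760
j=14: r + 13k = 1895.399333… → ⌈·⌉ = 1896
j=15: r + 14k = 2031.732666… → ⌈·⌉ = 2032
j=16: r + 15k = 2168.066 → ⌈·⌉ = 2169
j=17: r + 16k = 2304.399333… → ⌈·⌉ = 2305
j=18: r + 17k = 2440.732666… → ⌈·⌉ = 2441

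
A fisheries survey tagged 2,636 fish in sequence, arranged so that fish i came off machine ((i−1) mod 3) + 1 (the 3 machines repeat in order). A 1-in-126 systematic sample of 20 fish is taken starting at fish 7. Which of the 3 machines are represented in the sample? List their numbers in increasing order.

1

Consecutive selections differ by k = 126, so their machine numbers differ by 126 mod 3 = 0.
gcd(126, 3) = 3, so the sample visits 3/3 = 1 distinct residues mod 3.
Start 7 is machine 1; the machines hit are 1.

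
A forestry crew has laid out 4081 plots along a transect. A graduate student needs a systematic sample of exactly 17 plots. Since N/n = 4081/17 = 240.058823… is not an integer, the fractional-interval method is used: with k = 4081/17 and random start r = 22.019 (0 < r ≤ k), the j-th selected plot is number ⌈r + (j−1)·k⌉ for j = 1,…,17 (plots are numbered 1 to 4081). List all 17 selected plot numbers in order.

j=1: r + 0k = 22.019 → ⌈·⌉ = 23
j=2: r + 1k = 262.077823… → ⌈·⌉ = 263
j=3: r + 2k = 502.136647… → ⌈·⌉ = 503
j=4: r + 3k = 742.195470… → ⌈·⌉ = 743
j=5: r + 4k = 982.254294… → ⌈·⌉ = 983
j=6: r + 5k = 1222.313117… → ⌈·⌉ = 1223
j=7: r + 6k = 1462.371941… → ⌈·⌉ = 1463
j=8: r + 7k = 1702.430764… → ⌈·⌉ = 1703
j=9: r + 8k = 1942.489588… → ⌈·⌉ = 1943
j=10: r + 9k = 2182.548411… → ⌈·⌉ = 2183
j=11: r + 10k = 2422.607235… → ⌈·⌉ = 2423
j=12: r + 11k = 2662.666058… → ⌈·⌉ = 2663
j=13: r + 12k = 2902.724882… → ⌈·⌉ = 2903
j=14: r + 13k = 3142.783705… → ⌈·⌉ = 3143
j=15: r + 14k = 3382.842529… → ⌈·⌉ = 3383
j=16: r + 15k = 3622.901352… → ⌈·⌉ = 3623
j=17: r + 16k = 3862.960176… → ⌈·⌉ = 3863

23, 263, 503, 743, 983, 1223, 1463, 1703, 1943, 2183, 2423, 2663, 2903, 3143, 3383, 3623, 3863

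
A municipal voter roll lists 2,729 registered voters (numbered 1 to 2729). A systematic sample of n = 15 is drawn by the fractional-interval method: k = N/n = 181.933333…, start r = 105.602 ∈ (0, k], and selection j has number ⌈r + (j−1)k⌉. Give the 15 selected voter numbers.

106, 288, 470, 652, 834, 1016, 1198, 1380, 1562, 1744, 1925, 2107, 2289, 2471, 2653

j=1: r + 0k = 105.602 → ⌈·⌉ = 106
j=2: r + 1k = 287.535333… → ⌈·⌉ = 288
j=3: r + 2k = 469.468666… → ⌈·⌉ = 470
j=4: r + 3k = 651.402 → ⌈·⌉ = 652
j=5: r + 4k = 833.335333… → ⌈·⌉ = 834
j=6: r + 5k = 1015.268666… → ⌈·⌉ = 1016
j=7: r + 6k = 1197.202 → ⌈·⌉ = 1198
j=8: r + 7k = 1379.135333… → ⌈·⌉ = 1380
j=9: r + 8k = 1561.068666… → ⌈·⌉ = 1562
j=10: r + 9k = 1743.002 → ⌈·⌉ = 1744
j=11: r + 10k = 1924.935333… → ⌈·⌉ = 1925
j=12: r + 11k = 2106.868666… → ⌈·⌉ = 2107
j=13: r + 12k = 2288.802 → ⌈·⌉ = 2289
j=14: r + 13k = 2470.735333… → ⌈·⌉ = 2471
j=15: r + 14k = 2652.668666… → ⌈·⌉ = 2653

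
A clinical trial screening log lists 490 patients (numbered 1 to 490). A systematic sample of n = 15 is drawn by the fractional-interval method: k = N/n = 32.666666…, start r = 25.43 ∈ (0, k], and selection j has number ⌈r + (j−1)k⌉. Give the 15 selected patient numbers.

j=1: r + 0k = 25.43 → ⌈·⌉ = 26
j=2: r + 1k = 58.096666… → ⌈·⌉ = 59
j=3: r + 2k = 90.763333… → ⌈·⌉ = 91
j=4: r + 3k = 123.43 → ⌈·⌉ = 124
j=5: r + 4k = 156.096666… → ⌈·⌉ = 157
j=6: r + 5k = 188.763333… → ⌈·⌉ = 189
j=7: r + 6k = 221.43 → ⌈·⌉ = 222
j=8: r + 7k = 254.096666… → ⌈·⌉ = 255
j=9: r + 8k = 286.763333… → ⌈·⌉ = 287
j=10: r + 9k = 319.43 → ⌈·⌉ = 320
j=11: r + 10k = 352.096666… → ⌈·⌉ = 353
j=12: r + 11k = 384.763333… → ⌈·⌉ = 385
j=13: r + 12k = 417.43 → ⌈·⌉ = 418
j=14: r + 13k = 450.096666… → ⌈·⌉ = 451
j=15: r + 14k = 482.763333… → ⌈·⌉ = 483

26, 59, 91, 124, 157, 189, 222, 255, 287, 320, 353, 385, 418, 451, 483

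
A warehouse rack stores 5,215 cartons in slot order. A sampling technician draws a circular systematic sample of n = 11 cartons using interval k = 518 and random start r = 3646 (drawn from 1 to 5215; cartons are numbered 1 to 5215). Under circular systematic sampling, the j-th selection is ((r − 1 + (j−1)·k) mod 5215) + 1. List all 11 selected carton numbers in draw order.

Selection 1: 3646
Selection 2: 3646 + 518 = 4164
Selection 3: 4164 + 518 = 4682
Selection 4: 4682 + 518 = 5200
Selection 5: 5200 + 518 = 5718 → 5718 − 5215 = 503
Selection 6: 503 + 518 = 1021
Selection 7: 1021 + 518 = 1539
Selection 8: 1539 + 518 = 2057
Selection 9: 2057 + 518 = 2575
Selection 10: 2575 + 518 = 3093
Selection 11: 3093 + 518 = 3611

3646, 4164, 4682, 5200, 503, 1021, 1539, 2057, 2575, 3093, 3611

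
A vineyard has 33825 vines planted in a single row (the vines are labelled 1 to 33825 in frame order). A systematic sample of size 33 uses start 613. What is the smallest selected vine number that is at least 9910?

k = 33825/33 = 1025
Steps past start: ⌈(9910 − 613)/1025⌉ = ⌈9297/1025⌉ = 10
Selected vine: 613 + 10×1025 = 10863

10863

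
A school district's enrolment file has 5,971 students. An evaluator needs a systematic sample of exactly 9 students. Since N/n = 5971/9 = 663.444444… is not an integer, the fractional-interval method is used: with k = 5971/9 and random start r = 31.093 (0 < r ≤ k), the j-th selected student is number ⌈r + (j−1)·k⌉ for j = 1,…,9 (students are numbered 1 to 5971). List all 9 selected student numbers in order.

j=1: r + 0k = 31.093 → ⌈·⌉ = 32
j=2: r + 1k = 694.537444… → ⌈·⌉ = 695
j=3: r + 2k = 1357.981888… → ⌈·⌉ = 1358
j=4: r + 3k = 2021.426333… → ⌈·⌉ = 2022
j=5: r + 4k = 2684.870777… → ⌈·⌉ = 2685
j=6: r + 5k = 3348.315222… → ⌈·⌉ = 3349
j=7: r + 6k = 4011.759666… → ⌈·⌉ = 4012
j=8: r + 7k = 4675.204111… → ⌈·⌉ = 4676
j=9: r + 8k = 5338.648555… → ⌈·⌉ = 5339

32, 695, 1358, 2022, 2685, 3349, 4012, 4676, 5339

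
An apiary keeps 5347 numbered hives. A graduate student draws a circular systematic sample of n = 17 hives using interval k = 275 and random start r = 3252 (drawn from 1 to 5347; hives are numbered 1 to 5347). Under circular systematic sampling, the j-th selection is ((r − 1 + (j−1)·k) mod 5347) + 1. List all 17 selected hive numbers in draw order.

Selection 1: 3252
Selection 2: 3252 + 275 = 3527
Selection 3: 3527 + 275 = 3802
Selection 4: 3802 + 275 = 4077
Selection 5: 4077 + 275 = 4352
Selection 6: 4352 + 275 = 4627
Selection 7: 4627 + 275 = 4902
Selection 8: 4902 + 275 = 5177
Selection 9: 5177 + 275 = 5452 → 5452 − 5347 = 105
Selection 10: 105 + 275 = 380
Selection 11: 380 + 275 = 655
Selection 12: 655 + 275 = 930
Selection 13: 930 + 275 = 1205
Selection 14: 1205 + 275 = 1480
Selection 15: 1480 + 275 = 1755
Selection 16: 1755 + 275 = 2030
Selection 17: 2030 + 275 = 2305

3252, 3527, 3802, 4077, 4352, 4627, 4902, 5177, 105, 380, 655, 930, 1205, 1480, 1755, 2030, 2305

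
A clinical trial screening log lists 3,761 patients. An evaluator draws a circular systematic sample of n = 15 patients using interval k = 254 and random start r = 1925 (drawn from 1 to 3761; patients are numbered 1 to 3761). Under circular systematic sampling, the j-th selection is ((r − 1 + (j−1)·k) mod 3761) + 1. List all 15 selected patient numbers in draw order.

1925, 2179, 2433, 2687, 2941, 3195, 3449, 3703, 196, 450, 704, 958, 1212, 1466, 1720

Selection 1: 1925
Selection 2: 1925 + 254 = 2179
Selection 3: 2179 + 254 = 2433
Selection 4: 2433 + 254 = 2687
Selection 5: 2687 + 254 = 2941
Selection 6: 2941 + 254 = 3195
Selection 7: 3195 + 254 = 3449
Selection 8: 3449 + 254 = 3703
Selection 9: 3703 + 254 = 3957 → 3957 − 3761 = 196
Selection 10: 196 + 254 = 450
Selection 11: 450 + 254 = 704
Selection 12: 704 + 254 = 958
Selection 13: 958 + 254 = 1212
Selection 14: 1212 + 254 = 1466
Selection 15: 1466 + 254 = 1720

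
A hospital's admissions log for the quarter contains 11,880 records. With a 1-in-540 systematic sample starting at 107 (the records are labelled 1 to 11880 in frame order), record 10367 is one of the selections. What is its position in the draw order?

20

k = 540
position = (10367 − 107)/540 + 1 = 10260/540 + 1 = 19 + 1 = 20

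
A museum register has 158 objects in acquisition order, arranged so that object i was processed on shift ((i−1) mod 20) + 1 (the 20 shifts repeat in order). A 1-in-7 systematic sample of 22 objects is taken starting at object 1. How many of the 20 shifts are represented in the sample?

20

Consecutive selections differ by k = 7, so their shift numbers differ by 7 mod 20 = 7.
gcd(7, 20) = 1, so the sample visits 20/1 = 20 distinct residues mod 20.
Start 1 is shift 1; the shifts hit are 1, 2, 3, 4, 5, 6, 7, 8, 9, 10, 11, 12, 13, 14, 15, 16, 17, 18, 19, 20.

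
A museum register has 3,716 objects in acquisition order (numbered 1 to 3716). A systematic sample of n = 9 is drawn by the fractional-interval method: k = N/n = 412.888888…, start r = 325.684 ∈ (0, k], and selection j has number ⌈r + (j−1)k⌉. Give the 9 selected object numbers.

j=1: r + 0k = 325.684 → ⌈·⌉ = 326
j=2: r + 1k = 738.572888… → ⌈·⌉ = 739
j=3: r + 2k = 1151.461777… → ⌈·⌉ = 1152
j=4: r + 3k = 1564.350666… → ⌈·⌉ = 1565
j=5: r + 4k = 1977.239555… → ⌈·⌉ = 1978
j=6: r + 5k = 2390.128444… → ⌈·⌉ = 2391
j=7: r + 6k = 2803.017333… → ⌈·⌉ = 2804
j=8: r + 7k = 3215.906222… → ⌈·⌉ = 3216
j=9: r + 8k = 3628.795111… → ⌈·⌉ = 3629

326, 739, 1152, 1565, 1978, 2391, 2804, 3216, 3629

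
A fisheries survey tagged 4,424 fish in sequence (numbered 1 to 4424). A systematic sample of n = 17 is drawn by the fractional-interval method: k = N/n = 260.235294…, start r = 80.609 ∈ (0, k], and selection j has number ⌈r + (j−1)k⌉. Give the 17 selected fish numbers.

81, 341, 602, 862, 1122, 1382, 1643, 1903, 2163, 2423, 2683, 2944, 3204, 3464, 3724, 3985, 4245

j=1: r + 0k = 80.609 → ⌈·⌉ = 81
j=2: r + 1k = 340.844294… → ⌈·⌉ = 341
j=3: r + 2k = 601.079588… → ⌈·⌉ = 602
j=4: r + 3k = 861.314882… → ⌈·⌉ = 862
j=5: r + 4k = 1121.550176… → ⌈·⌉ = 1122
j=6: r + 5k = 1381.785470… → ⌈·⌉ = 1382
j=7: r + 6k = 1642.020764… → ⌈·⌉ = 1643
j=8: r + 7k = 1902.256058… → ⌈·⌉ = 1903
j=9: r + 8k = 2162.491352… → ⌈·⌉ = 2163
j=10: r + 9k = 2422.726647… → ⌈·⌉ = 2423
j=11: r + 10k = 2682.961941… → ⌈·⌉ = 2683
j=12: r + 11k = 2943.197235… → ⌈·⌉ = 2944
j=13: r + 12k = 3203.432529… → ⌈·⌉ = 3204
j=14: r + 13k = 3463.667823… → ⌈·⌉ = 3464
j=15: r + 14k = 3723.903117… → ⌈·⌉ = 3724
j=16: r + 15k = 3984.138411… → ⌈·⌉ = 3985
j=17: r + 16k = 4244.373705… → ⌈·⌉ = 4245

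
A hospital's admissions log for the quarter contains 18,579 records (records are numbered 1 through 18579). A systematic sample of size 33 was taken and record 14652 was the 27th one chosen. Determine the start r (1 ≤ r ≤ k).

14

k = 18579/33 = 563
r = 14652 − (27−1)×563 = 14652 − 14638 = 14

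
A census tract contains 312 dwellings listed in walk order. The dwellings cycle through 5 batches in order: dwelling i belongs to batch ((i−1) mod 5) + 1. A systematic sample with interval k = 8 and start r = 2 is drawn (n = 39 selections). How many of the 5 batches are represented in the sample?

5

Consecutive selections differ by k = 8, so their batch numbers differ by 8 mod 5 = 3.
gcd(8, 5) = 1, so the sample visits 5/1 = 5 distinct residues mod 5.
Start 2 is batch 2; the batches hit are 1, 2, 3, 4, 5.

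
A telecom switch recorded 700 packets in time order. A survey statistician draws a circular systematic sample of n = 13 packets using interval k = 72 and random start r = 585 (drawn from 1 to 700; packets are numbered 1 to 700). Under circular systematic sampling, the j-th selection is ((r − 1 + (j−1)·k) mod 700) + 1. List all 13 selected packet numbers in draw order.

Selection 1: 585
Selection 2: 585 + 72 = 657
Selection 3: 657 + 72 = 729 → 729 − 700 = 29
Selection 4: 29 + 72 = 101
Selection 5: 101 + 72 = 173
Selection 6: 173 + 72 = 245
Selection 7: 245 + 72 = 317
Selection 8: 317 + 72 = 389
Selection 9: 389 + 72 = 461
Selection 10: 461 + 72 = 533
Selection 11: 533 + 72 = 605
Selection 12: 605 + 72 = 677
Selection 13: 677 + 72 = 749 → 749 − 700 = 49

585, 657, 29, 101, 173, 245, 317, 389, 461, 533, 605, 677, 49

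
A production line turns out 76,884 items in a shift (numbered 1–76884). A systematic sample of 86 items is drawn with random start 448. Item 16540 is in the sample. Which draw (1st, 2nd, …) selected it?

k = 76884/86 = 894
position = (16540 − 448)/894 + 1 = 16092/894 + 1 = 18 + 1 = 19

19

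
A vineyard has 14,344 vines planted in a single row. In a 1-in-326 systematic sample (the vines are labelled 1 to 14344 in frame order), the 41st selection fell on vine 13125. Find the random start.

k = 326
r = 13125 − (41−1)×326 = 13125 − 13040 = 85

85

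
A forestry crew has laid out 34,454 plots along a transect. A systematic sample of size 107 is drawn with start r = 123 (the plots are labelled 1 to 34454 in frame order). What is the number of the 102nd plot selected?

k = 34454/107 = 322
102nd selection = r + (102−1)·k = 123 + 101×322 = 123 + 32522 = 32645

32645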